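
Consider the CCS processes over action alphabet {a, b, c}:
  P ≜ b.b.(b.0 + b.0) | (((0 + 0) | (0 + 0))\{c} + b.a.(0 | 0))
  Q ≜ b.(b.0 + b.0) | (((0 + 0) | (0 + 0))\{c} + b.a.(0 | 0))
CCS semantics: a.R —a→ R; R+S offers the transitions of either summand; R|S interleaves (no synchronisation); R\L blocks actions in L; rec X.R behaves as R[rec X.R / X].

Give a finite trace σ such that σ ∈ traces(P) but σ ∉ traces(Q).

bbbb

P's transition system — 12 states:
  s0 = b.b.(b.0 + b.0) | (((0 + 0) | (0 + 0))\{c} + b.a.(0 | 0)) → =b=> s1, =b=> s2
  s1 = b.(b.0 + b.0) | (((0 + 0) | (0 + 0))\{c} + b.a.(0 | 0)) → =b=> s3, =b=> s4
  s2 = b.b.(b.0 + b.0) | a.(0 | 0) → =a=> s5, =b=> s4
  s3 = (b.0 + b.0) | (((0 + 0) | (0 + 0))\{c} + b.a.(0 | 0)) → =b=> s6, =b=> s7
  s4 = b.(b.0 + b.0) | a.(0 | 0) → =a=> s8, =b=> s6
  s5 = b.b.(b.0 + b.0) | (0 | 0) → =b=> s8
  s6 = (b.0 + b.0) | a.(0 | 0) → =a=> s9, =b=> s10
  s7 = 0 | (((0 + 0) | (0 + 0))\{c} + b.a.(0 | 0)) → =b=> s10
  s8 = b.(b.0 + b.0) | (0 | 0) → =b=> s9
  s9 = (b.0 + b.0) | (0 | 0) → =b=> s11
  s10 = 0 | a.(0 | 0) → =a=> s11
  s11 = 0 | (0 | 0) → deadlocked
Q's transition system — 9 states:
  t0 = b.(b.0 + b.0) | (((0 + 0) | (0 + 0))\{c} + b.a.(0 | 0)) → =b=> t1, =b=> t2
  t1 = (b.0 + b.0) | (((0 + 0) | (0 + 0))\{c} + b.a.(0 | 0)) → =b=> t3, =b=> t4
  t2 = b.(b.0 + b.0) | a.(0 | 0) → =a=> t5, =b=> t3
  t3 = (b.0 + b.0) | a.(0 | 0) → =a=> t6, =b=> t7
  t4 = 0 | (((0 + 0) | (0 + 0))\{c} + b.a.(0 | 0)) → =b=> t7
  t5 = b.(b.0 + b.0) | (0 | 0) → =b=> t6
  t6 = (b.0 + b.0) | (0 | 0) → =b=> t8
  t7 = 0 | a.(0 | 0) → =a=> t8
  t8 = 0 | (0 | 0) → deadlocked
Trace ⟨bbbb⟩ through P, begin at {s0}:
  step 1 (b): {s1, s2}
  step 2 (b): {s3, s4}
  step 3 (b): {s6, s7}
  step 4 (b): {s10}
  — P admits the full trace.
Trace ⟨bbbb⟩ through Q, begin at {t0}:
  step 1 (b): {t1, t2}
  step 2 (b): {t3, t4}
  step 3 (b): {t7}
  step 4 (b): ∅ (Q stuck)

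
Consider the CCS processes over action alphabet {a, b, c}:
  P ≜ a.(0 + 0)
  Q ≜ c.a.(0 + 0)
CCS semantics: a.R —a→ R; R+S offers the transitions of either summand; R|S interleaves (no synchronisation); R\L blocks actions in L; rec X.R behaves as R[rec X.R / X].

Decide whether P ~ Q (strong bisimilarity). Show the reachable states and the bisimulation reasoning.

P ≁ Q

P's transition system — 2 states:
  m0 = a.(0 + 0) has moves -a-> m1
  m1 = 0 + 0 has moves ·
Q's transition system — 3 states:
  n0 = c.a.(0 + 0) has moves -c-> n1
  n1 = a.(0 + 0) has moves -a-> n2
  n2 = 0 + 0 has moves ·
Bisimilarity quotient blocks:
  B0 = {m0, n1}
  B1 = {m1, n2}
  B2 = {n0}
m0 ∈ B0, n0 ∈ B2 → different blocks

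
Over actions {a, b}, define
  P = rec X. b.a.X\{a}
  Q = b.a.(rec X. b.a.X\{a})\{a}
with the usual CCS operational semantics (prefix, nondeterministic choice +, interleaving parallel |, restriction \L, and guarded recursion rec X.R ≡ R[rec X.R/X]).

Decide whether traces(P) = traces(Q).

traces(P) = traces(Q)

LTS(P): 4 reachable states
  s0 = rec X. b.a.X\{a} | --b--▸ s1
  s1 = a.(rec X. b.a.X\{a})\{a} | --a--▸ s2
  s2 = (rec X. b.a.X\{a})\{a} | --b--▸ s3
  s3 = (a.(rec X. b.a.X\{a})\{a})\{a} | stopped
LTS(Q): 4 reachable states
  t0 = b.a.(rec X. b.a.X\{a})\{a} | --b--▸ t1
  t1 = a.(rec X. b.a.X\{a})\{a} | --a--▸ t2
  t2 = (rec X. b.a.X\{a})\{a} | --b--▸ t3
  t3 = (a.(rec X. b.a.X\{a})\{a})\{a} | stopped
Partition-refinement fixed point:
  B0 = {s0, t0}
  B1 = {s1, t1}
  B2 = {s2, t2}
  B3 = {s3, t3}
s0 ∈ B0, t0 ∈ B0 → same block
Bisimilar ⇒ trace-equivalent.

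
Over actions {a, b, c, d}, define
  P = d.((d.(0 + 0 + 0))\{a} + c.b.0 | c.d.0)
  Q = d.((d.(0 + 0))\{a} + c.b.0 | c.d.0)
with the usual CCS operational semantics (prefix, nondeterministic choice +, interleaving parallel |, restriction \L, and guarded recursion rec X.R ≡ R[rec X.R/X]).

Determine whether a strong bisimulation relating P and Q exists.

LTS(P): 11 reachable states
  m0 = d.((d.(0 + 0 + 0))\{a} + c.b.0 | c.d.0) → ··d··> m1
  m1 = (d.(0 + 0 + 0))\{a} + c.b.0 | c.d.0 → ··c··> m2, ··c··> m3, ··d··> m4
  m2 = b.0 | c.d.0 → ··b··> m5, ··c··> m6
  m3 = c.b.0 | d.0 → ··c··> m6, ··d··> m7
  m4 = (0 + 0 + 0)\{a} → ·
  m5 = 0 | c.d.0 → ··c··> m8
  m6 = b.0 | d.0 → ··b··> m8, ··d··> m9
  m7 = c.b.0 | 0 → ··c··> m9
  m8 = 0 | d.0 → ··d··> m10
  m9 = b.0 | 0 → ··b··> m10
  m10 = 0 | 0 → ·
LTS(Q): 11 reachable states
  n0 = d.((d.(0 + 0))\{a} + c.b.0 | c.d.0) → ··d··> n1
  n1 = (d.(0 + 0))\{a} + c.b.0 | c.d.0 → ··c··> n2, ··c··> n3, ··d··> n4
  n2 = b.0 | c.d.0 → ··b··> n5, ··c··> n6
  n3 = c.b.0 | d.0 → ··c··> n6, ··d··> n7
  n4 = (0 + 0)\{a} → ·
  n5 = 0 | c.d.0 → ··c··> n8
  n6 = b.0 | d.0 → ··b··> n8, ··d··> n9
  n7 = c.b.0 | 0 → ··c··> n9
  n8 = 0 | d.0 → ··d··> n10
  n9 = b.0 | 0 → ··b··> n10
  n10 = 0 | 0 → ·
Coarsest stable partition (strong bisimilarity classes):
  B0 = {m0, n0}
  B1 = {m1, n1}
  B2 = {m2, n2}
  B3 = {m6, n6}
  B4 = {m9, n9}
  B5 = {m10, m4, n10, n4}
  B6 = {m8, n8}
  B7 = {m5, n5}
  B8 = {m3, n3}
  B9 = {m7, n7}
m0 ∈ B0, n0 ∈ B0 → same block

P ~ Q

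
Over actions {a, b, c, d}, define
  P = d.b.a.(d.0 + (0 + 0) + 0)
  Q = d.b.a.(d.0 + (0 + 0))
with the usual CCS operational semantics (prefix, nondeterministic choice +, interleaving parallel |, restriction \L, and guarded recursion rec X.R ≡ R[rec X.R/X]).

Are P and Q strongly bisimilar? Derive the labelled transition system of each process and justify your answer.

P ~ Q

Reachable graph of P (5 states):
  p0 = d.b.a.(d.0 + (0 + 0) + 0) :: ··d··> p1
  p1 = b.a.(d.0 + (0 + 0) + 0) :: ··b··> p2
  p2 = a.(d.0 + (0 + 0) + 0) :: ··a··> p3
  p3 = d.0 + (0 + 0) + 0 :: ··d··> p4
  p4 = 0 :: deadlocked
Reachable graph of Q (5 states):
  q0 = d.b.a.(d.0 + (0 + 0)) :: ··d··> q1
  q1 = b.a.(d.0 + (0 + 0)) :: ··b··> q2
  q2 = a.(d.0 + (0 + 0)) :: ··a··> q3
  q3 = d.0 + (0 + 0) :: ··d··> q4
  q4 = 0 :: deadlocked
Coarsest stable partition (strong bisimilarity classes):
  B0 = {p0, q0}
  B1 = {p1, q1}
  B2 = {p2, q2}
  B3 = {p3, q3}
  B4 = {p4, q4}
p0 ∈ B0, q0 ∈ B0 → same block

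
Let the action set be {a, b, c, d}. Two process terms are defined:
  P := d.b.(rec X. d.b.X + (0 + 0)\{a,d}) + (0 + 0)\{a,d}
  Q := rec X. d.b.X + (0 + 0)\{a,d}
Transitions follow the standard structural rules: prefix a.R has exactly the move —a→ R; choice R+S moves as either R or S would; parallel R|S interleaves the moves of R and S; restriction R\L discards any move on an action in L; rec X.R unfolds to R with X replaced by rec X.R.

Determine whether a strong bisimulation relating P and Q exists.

P's transition system — 3 states:
  m0 = d.b.(rec X. d.b.X + (0 + 0)\{a,d}) + (0 + 0)\{a,d} → —d→ m1
  m1 = b.(rec X. d.b.X + (0 + 0)\{a,d}) → —b→ m2
  m2 = rec X. d.b.X + (0 + 0)\{a,d} → —d→ m1
Q's transition system — 2 states:
  n0 = rec X. d.b.X + (0 + 0)\{a,d} → —d→ n1
  n1 = b.(rec X. d.b.X + (0 + 0)\{a,d}) → —b→ n0
Bisimilarity quotient blocks:
  B0 = {m0, m2, n0}
  B1 = {m1, n1}
m0 ∈ B0, n0 ∈ B0 → same block

bisimilar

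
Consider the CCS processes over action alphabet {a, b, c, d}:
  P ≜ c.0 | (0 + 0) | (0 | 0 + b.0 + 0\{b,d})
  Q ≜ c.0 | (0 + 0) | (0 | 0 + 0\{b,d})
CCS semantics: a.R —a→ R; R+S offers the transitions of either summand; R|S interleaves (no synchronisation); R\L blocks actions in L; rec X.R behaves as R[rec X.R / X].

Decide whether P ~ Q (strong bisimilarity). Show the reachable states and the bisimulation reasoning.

LTS(P): 4 reachable states
  s0 = c.0 | (0 + 0) | (0 | 0 + b.0 + 0\{b,d}) :: —b→ s1, —c→ s2
  s1 = c.0 | (0 + 0) | 0 :: —c→ s3
  s2 = 0 | (0 + 0) | (0 | 0 + b.0 + 0\{b,d}) :: —b→ s3
  s3 = 0 | (0 + 0) | 0 :: ∅
LTS(Q): 2 reachable states
  t0 = c.0 | (0 + 0) | (0 | 0 + 0\{b,d}) :: —c→ t1
  t1 = 0 | (0 + 0) | (0 | 0 + 0\{b,d}) :: ∅
Partition-refinement fixed point:
  B0 = {s0}
  B1 = {s2}
  B2 = {s3, t1}
  B3 = {s1, t0}
s0 ∈ B0, t0 ∈ B3 → different blocks

not bisimilar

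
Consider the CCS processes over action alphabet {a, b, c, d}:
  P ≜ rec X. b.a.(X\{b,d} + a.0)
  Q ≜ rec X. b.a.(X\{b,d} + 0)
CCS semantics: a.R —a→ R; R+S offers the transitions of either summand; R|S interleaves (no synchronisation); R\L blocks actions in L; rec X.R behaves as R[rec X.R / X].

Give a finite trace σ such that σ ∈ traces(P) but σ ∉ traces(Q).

baa

LTS(P): 4 reachable states
  p0 = rec X. b.a.(X\{b,d} + a.0) | ··b··> p1
  p1 = a.((rec X. b.a.(X\{b,d} + a.0))\{b,d} + a.0) | ··a··> p2
  p2 = (rec X. b.a.(X\{b,d} + a.0))\{b,d} + a.0 | ··a··> p3
  p3 = 0 | deadlocked
LTS(Q): 3 reachable states
  q0 = rec X. b.a.(X\{b,d} + 0) | ··b··> q1
  q1 = a.((rec X. b.a.(X\{b,d} + 0))\{b,d} + 0) | ··a··> q2
  q2 = (rec X. b.a.(X\{b,d} + 0))\{b,d} + 0 | deadlocked
Trace ⟨baa⟩ through P, begin at {p0}:
  [1] b ⇒ {p1}
  [2] a ⇒ {p2}
  [3] a ⇒ {p3}
  P completes σ.
Trace ⟨baa⟩ through Q, begin at {q0}:
  [1] b ⇒ {q1}
  [2] a ⇒ {q2}
  [3] a ⇒ ∅ (Q stuck)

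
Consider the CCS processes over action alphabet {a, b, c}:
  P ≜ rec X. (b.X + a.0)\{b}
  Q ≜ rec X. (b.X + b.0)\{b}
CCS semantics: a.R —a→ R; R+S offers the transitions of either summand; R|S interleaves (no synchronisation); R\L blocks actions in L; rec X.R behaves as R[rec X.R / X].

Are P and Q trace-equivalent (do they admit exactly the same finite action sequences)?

P's transition system — 2 states:
  m0 = rec X. (b.X + a.0)\{b} | ··a··> m1
  m1 = 0\{b} | ·
Q's transition system — 1 states:
  n0 = rec X. (b.X + b.0)\{b} | ·
Run σ = ⟨a⟩ on P: start {m0}
  [1] a ⇒ {m1}
  ✓ P
Run σ = ⟨a⟩ on Q: start {n0}
  [1] a ⇒ ∅ (Q stuck)

NO — witness ⟨a⟩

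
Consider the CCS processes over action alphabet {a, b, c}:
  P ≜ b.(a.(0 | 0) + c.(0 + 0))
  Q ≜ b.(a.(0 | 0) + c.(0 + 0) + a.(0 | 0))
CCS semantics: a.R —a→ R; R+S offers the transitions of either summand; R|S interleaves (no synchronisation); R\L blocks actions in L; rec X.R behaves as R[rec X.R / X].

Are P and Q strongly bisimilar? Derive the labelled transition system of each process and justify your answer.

P ~ Q

LTS(P): 4 reachable states
  u0 = b.(a.(0 | 0) + c.(0 + 0)) has moves ··b··> u1
  u1 = a.(0 | 0) + c.(0 + 0) has moves ··a··> u2, ··c··> u3
  u2 = 0 | 0 has moves ·
  u3 = 0 + 0 has moves ·
LTS(Q): 4 reachable states
  v0 = b.(a.(0 | 0) + c.(0 + 0) + a.(0 | 0)) has moves ··b··> v1
  v1 = a.(0 | 0) + c.(0 + 0) + a.(0 | 0) has moves ··a··> v2, ··c··> v3
  v2 = 0 | 0 has moves ·
  v3 = 0 + 0 has moves ·
Partition-refinement fixed point:
  B0 = {u0, v0}
  B1 = {u1, v1}
  B2 = {u2, u3, v2, v3}
u0 ∈ B0, v0 ∈ B0 → same block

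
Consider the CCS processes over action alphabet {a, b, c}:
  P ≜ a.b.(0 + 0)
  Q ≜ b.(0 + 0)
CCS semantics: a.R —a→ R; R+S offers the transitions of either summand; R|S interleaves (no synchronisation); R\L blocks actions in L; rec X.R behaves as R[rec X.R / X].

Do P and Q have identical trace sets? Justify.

LTS(P): 3 reachable states
  u0 = a.b.(0 + 0) ⊢ --a--▸ u1
  u1 = b.(0 + 0) ⊢ --b--▸ u2
  u2 = 0 + 0 ⊢ deadlocked
LTS(Q): 2 reachable states
  v0 = b.(0 + 0) ⊢ --b--▸ v1
  v1 = 0 + 0 ⊢ deadlocked
Run σ = ⟨a⟩ on P: start {u0}
  [1] a ⇒ {u1}
  P completes σ.
Run σ = ⟨a⟩ on Q: start {v0}
  [1] a ⇒ ∅  — Q cannot continue

trace-distinct — witness ⟨a⟩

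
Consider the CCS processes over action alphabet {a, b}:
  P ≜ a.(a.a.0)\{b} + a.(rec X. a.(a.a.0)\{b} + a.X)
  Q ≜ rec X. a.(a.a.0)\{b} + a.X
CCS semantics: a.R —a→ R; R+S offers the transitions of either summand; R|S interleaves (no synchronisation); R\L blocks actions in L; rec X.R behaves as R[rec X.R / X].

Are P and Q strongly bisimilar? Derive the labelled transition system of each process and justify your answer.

P ~ Q

LTS(P): 5 reachable states
  s0 = a.(a.a.0)\{b} + a.(rec X. a.(a.a.0)\{b} + a.X) :: =a=> s1, =a=> s2
  s1 = (a.a.0)\{b} :: =a=> s3
  s2 = rec X. a.(a.a.0)\{b} + a.X :: =a=> s1, =a=> s2
  s3 = (a.0)\{b} :: =a=> s4
  s4 = 0\{b} :: ∅
LTS(Q): 4 reachable states
  t0 = rec X. a.(a.a.0)\{b} + a.X :: =a=> t0, =a=> t1
  t1 = (a.a.0)\{b} :: =a=> t2
  t2 = (a.0)\{b} :: =a=> t3
  t3 = 0\{b} :: ∅
Coarsest stable partition (strong bisimilarity classes):
  B0 = {s0, s2, t0}
  B1 = {s1, t1}
  B2 = {s3, t2}
  B3 = {s4, t3}
s0 ∈ B0, t0 ∈ B0 → same block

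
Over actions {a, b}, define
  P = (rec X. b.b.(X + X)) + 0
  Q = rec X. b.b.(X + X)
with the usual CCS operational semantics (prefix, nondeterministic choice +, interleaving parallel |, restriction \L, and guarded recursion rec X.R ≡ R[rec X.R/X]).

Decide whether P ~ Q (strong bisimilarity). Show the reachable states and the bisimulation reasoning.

P's transition system — 3 states:
  s0 = (rec X. b.b.(X + X)) + 0 → =b=> s1
  s1 = b.((rec X. b.b.(X + X)) + (rec X. b.b.(X + X))) → =b=> s2
  s2 = (rec X. b.b.(X + X)) + (rec X. b.b.(X + X)) → =b=> s1
Q's transition system — 3 states:
  t0 = rec X. b.b.(X + X) → =b=> t1
  t1 = b.((rec X. b.b.(X + X)) + (rec X. b.b.(X + X))) → =b=> t2
  t2 = (rec X. b.b.(X + X)) + (rec X. b.b.(X + X)) → =b=> t1
Bisimilarity quotient blocks:
  B0 = {s0, s1, s2, t0, t1, t2}
s0 ∈ B0, t0 ∈ B0 → same block

P ~ Q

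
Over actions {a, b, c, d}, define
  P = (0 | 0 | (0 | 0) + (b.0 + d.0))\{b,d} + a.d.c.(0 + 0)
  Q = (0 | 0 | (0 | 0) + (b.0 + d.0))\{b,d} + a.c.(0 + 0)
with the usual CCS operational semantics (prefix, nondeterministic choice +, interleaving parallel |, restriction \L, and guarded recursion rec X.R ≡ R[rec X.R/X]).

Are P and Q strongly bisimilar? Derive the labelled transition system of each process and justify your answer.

P's transition system — 4 states:
  p0 = (0 | 0 | (0 | 0) + (b.0 + d.0))\{b,d} + a.d.c.(0 + 0) | -a-> p1
  p1 = d.c.(0 + 0) | -d-> p2
  p2 = c.(0 + 0) | -c-> p3
  p3 = 0 + 0 | ∅
Q's transition system — 3 states:
  q0 = (0 | 0 | (0 | 0) + (b.0 + d.0))\{b,d} + a.c.(0 + 0) | -a-> q1
  q1 = c.(0 + 0) | -c-> q2
  q2 = 0 + 0 | ∅
Coarsest stable partition (strong bisimilarity classes):
  B0 = {p0}
  B1 = {p1}
  B2 = {p2, q1}
  B3 = {p3, q2}
  B4 = {q0}
p0 ∈ B0, q0 ∈ B4 → different blocks

NO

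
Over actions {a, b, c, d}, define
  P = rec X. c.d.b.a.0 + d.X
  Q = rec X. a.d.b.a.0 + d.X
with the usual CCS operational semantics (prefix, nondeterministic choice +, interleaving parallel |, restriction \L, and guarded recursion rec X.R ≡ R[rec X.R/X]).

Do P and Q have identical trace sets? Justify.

trace-distinct — witness ⟨c⟩

Reachable graph of P (5 states):
  p0 = rec X. c.d.b.a.0 + d.X ⊢ --c--▸ p1, --d--▸ p0
  p1 = d.b.a.0 ⊢ --d--▸ p2
  p2 = b.a.0 ⊢ --b--▸ p3
  p3 = a.0 ⊢ --a--▸ p4
  p4 = 0 ⊢ ·
Reachable graph of Q (5 states):
  q0 = rec X. a.d.b.a.0 + d.X ⊢ --a--▸ q1, --d--▸ q0
  q1 = d.b.a.0 ⊢ --d--▸ q2
  q2 = b.a.0 ⊢ --b--▸ q3
  q3 = a.0 ⊢ --a--▸ q4
  q4 = 0 ⊢ ·
Trace ⟨c⟩ through P, begin at {p0}:
  step 1 (c): {p1}
  P completes σ.
Trace ⟨c⟩ through Q, begin at {q0}:
  step 1 (c): ∅  — Q cannot continue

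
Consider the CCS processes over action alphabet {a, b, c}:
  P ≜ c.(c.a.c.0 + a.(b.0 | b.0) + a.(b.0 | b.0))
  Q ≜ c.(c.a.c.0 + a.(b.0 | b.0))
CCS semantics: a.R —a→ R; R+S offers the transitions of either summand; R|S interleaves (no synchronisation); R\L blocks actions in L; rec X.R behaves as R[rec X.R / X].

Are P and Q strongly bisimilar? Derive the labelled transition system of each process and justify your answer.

bisimilar

LTS(P): 9 reachable states
  p0 = c.(c.a.c.0 + a.(b.0 | b.0) + a.(b.0 | b.0)) → —c→ p1
  p1 = c.a.c.0 + a.(b.0 | b.0) + a.(b.0 | b.0) → —a→ p2, —c→ p3
  p2 = b.0 | b.0 → —b→ p4, —b→ p5
  p3 = a.c.0 → —a→ p6
  p4 = 0 | b.0 → —b→ p7
  p5 = b.0 | 0 → —b→ p7
  p6 = c.0 → —c→ p8
  p7 = 0 | 0 → ∅
  p8 = 0 → ∅
LTS(Q): 9 reachable states
  q0 = c.(c.a.c.0 + a.(b.0 | b.0)) → —c→ q1
  q1 = c.a.c.0 + a.(b.0 | b.0) → —a→ q2, —c→ q3
  q2 = b.0 | b.0 → —b→ q4, —b→ q5
  q3 = a.c.0 → —a→ q6
  q4 = 0 | b.0 → —b→ q7
  q5 = b.0 | 0 → —b→ q7
  q6 = c.0 → —c→ q8
  q7 = 0 | 0 → ∅
  q8 = 0 → ∅
Bisimilarity quotient blocks:
  B0 = {p0, q0}
  B1 = {p1, q1}
  B2 = {p2, q2}
  B3 = {p4, p5, q4, q5}
  B4 = {p7, p8, q7, q8}
  B5 = {p3, q3}
  B6 = {p6, q6}
p0 ∈ B0, q0 ∈ B0 → same block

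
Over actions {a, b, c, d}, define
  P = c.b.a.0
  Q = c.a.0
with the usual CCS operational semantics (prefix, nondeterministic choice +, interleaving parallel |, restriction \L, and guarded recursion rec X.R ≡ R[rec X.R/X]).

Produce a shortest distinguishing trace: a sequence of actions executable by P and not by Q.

cb

LTS(P): 4 reachable states
  u0 = c.b.a.0 :: —c→ u1
  u1 = b.a.0 :: —b→ u2
  u2 = a.0 :: —a→ u3
  u3 = 0 :: deadlocked
LTS(Q): 3 reachable states
  v0 = c.a.0 :: —c→ v1
  v1 = a.0 :: —a→ v2
  v2 = 0 :: deadlocked
Trace ⟨cb⟩ through P, begin at {u0}:
  [1] c ⇒ {u1}
  [2] b ⇒ {u2}
  — P admits the full trace.
Trace ⟨cb⟩ through Q, begin at {v0}:
  [1] c ⇒ {v1}
  [2] b ⇒ ∅  — Q cannot continue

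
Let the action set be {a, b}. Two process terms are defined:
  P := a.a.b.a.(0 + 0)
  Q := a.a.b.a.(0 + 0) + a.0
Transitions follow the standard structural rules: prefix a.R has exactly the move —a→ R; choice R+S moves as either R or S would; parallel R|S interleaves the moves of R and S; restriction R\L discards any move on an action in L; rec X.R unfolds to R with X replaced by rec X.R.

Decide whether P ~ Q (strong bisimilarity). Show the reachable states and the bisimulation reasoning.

P's transition system — 5 states:
  s0 = a.a.b.a.(0 + 0) has moves -a-> s1
  s1 = a.b.a.(0 + 0) has moves -a-> s2
  s2 = b.a.(0 + 0) has moves -b-> s3
  s3 = a.(0 + 0) has moves -a-> s4
  s4 = 0 + 0 has moves (no moves)
Q's transition system — 6 states:
  t0 = a.a.b.a.(0 + 0) + a.0 has moves -a-> t1, -a-> t2
  t1 = 0 has moves (no moves)
  t2 = a.b.a.(0 + 0) has moves -a-> t3
  t3 = b.a.(0 + 0) has moves -b-> t4
  t4 = a.(0 + 0) has moves -a-> t5
  t5 = 0 + 0 has moves (no moves)
Bisimilarity quotient blocks:
  B0 = {s0}
  B1 = {s1, t2}
  B2 = {s2, t3}
  B3 = {s3, t4}
  B4 = {s4, t1, t5}
  B5 = {t0}
s0 ∈ B0, t0 ∈ B5 → different blocks

not bisimilar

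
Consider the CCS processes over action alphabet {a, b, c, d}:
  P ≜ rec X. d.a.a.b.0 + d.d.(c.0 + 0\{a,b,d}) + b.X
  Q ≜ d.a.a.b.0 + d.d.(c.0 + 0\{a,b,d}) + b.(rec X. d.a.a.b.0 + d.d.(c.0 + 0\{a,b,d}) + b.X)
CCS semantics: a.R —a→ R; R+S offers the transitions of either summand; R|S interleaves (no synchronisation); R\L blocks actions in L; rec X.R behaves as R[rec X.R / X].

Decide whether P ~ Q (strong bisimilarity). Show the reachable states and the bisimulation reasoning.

YES

LTS(P): 7 reachable states
  m0 = rec X. d.a.a.b.0 + d.d.(c.0 + 0\{a,b,d}) + b.X :: =b=> m0, =d=> m1, =d=> m2
  m1 = a.a.b.0 :: =a=> m3
  m2 = d.(c.0 + 0\{a,b,d}) :: =d=> m4
  m3 = a.b.0 :: =a=> m5
  m4 = c.0 + 0\{a,b,d} :: =c=> m6
  m5 = b.0 :: =b=> m6
  m6 = 0 :: deadlocked
LTS(Q): 8 reachable states
  n0 = d.a.a.b.0 + d.d.(c.0 + 0\{a,b,d}) + b.(rec X. d.a.a.b.0 + d.d.(c.0 + 0\{a,b,d}) + b.X) :: =b=> n1, =d=> n2, =d=> n3
  n1 = rec X. d.a.a.b.0 + d.d.(c.0 + 0\{a,b,d}) + b.X :: =b=> n1, =d=> n2, =d=> n3
  n2 = a.a.b.0 :: =a=> n4
  n3 = d.(c.0 + 0\{a,b,d}) :: =d=> n5
  n4 = a.b.0 :: =a=> n6
  n5 = c.0 + 0\{a,b,d} :: =c=> n7
  n6 = b.0 :: =b=> n7
  n7 = 0 :: deadlocked
Coarsest stable partition (strong bisimilarity classes):
  B0 = {m0, n0, n1}
  B1 = {m2, n3}
  B2 = {m4, n5}
  B3 = {m6, n7}
  B4 = {m1, n2}
  B5 = {m3, n4}
  B6 = {m5, n6}
m0 ∈ B0, n0 ∈ B0 → same block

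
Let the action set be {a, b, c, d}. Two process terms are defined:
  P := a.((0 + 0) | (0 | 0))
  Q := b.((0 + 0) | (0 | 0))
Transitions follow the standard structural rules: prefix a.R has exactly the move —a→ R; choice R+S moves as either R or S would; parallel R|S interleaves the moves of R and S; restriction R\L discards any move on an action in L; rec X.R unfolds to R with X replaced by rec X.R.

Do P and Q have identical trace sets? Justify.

Reachable graph of P (2 states):
  s0 = a.((0 + 0) | (0 | 0)) has moves =a=> s1
  s1 = (0 + 0) | (0 | 0) has moves stopped
Reachable graph of Q (2 states):
  t0 = b.((0 + 0) | (0 | 0)) has moves =b=> t1
  t1 = (0 + 0) | (0 | 0) has moves stopped
Executing a from P (initial set {s0}):
  after a @ step 1: {s1}
  ✓ P
Executing a from Q (initial set {t0}):
  after a @ step 1: ∅ (Q stuck)

trace-distinct — witness ⟨a⟩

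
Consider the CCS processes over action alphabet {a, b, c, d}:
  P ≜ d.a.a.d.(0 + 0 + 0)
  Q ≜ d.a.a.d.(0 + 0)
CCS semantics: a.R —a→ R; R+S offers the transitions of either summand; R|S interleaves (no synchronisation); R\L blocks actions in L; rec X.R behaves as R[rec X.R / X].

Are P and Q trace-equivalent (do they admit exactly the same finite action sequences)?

Reachable graph of P (5 states):
  p0 = d.a.a.d.(0 + 0 + 0) has moves =d=> p1
  p1 = a.a.d.(0 + 0 + 0) has moves =a=> p2
  p2 = a.d.(0 + 0 + 0) has moves =a=> p3
  p3 = d.(0 + 0 + 0) has moves =d=> p4
  p4 = 0 + 0 + 0 has moves stopped
Reachable graph of Q (5 states):
  q0 = d.a.a.d.(0 + 0) has moves =d=> q1
  q1 = a.a.d.(0 + 0) has moves =a=> q2
  q2 = a.d.(0 + 0) has moves =a=> q3
  q3 = d.(0 + 0) has moves =d=> q4
  q4 = 0 + 0 has moves stopped
Partition-refinement fixed point:
  B0 = {p0, q0}
  B1 = {p1, q1}
  B2 = {p2, q2}
  B3 = {p3, q3}
  B4 = {p4, q4}
p0 ∈ B0, q0 ∈ B0 → same block
Bisimilar ⇒ trace-equivalent.

trace-equivalent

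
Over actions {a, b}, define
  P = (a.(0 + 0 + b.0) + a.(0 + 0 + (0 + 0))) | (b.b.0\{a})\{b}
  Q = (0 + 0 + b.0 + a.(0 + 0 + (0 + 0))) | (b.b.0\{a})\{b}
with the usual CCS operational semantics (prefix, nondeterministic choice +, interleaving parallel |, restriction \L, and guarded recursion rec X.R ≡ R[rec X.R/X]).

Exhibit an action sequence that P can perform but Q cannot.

ab

Reachable graph of P (4 states):
  p0 = (a.(0 + 0 + b.0) + a.(0 + 0 + (0 + 0))) | (b.b.0\{a})\{b} ⊢ -a-> p1, -a-> p2
  p1 = (0 + 0 + (0 + 0)) | (b.b.0\{a})\{b} ⊢ ∅
  p2 = (0 + 0 + b.0) | (b.b.0\{a})\{b} ⊢ -b-> p3
  p3 = 0 | (b.b.0\{a})\{b} ⊢ ∅
Reachable graph of Q (3 states):
  q0 = (0 + 0 + b.0 + a.(0 + 0 + (0 + 0))) | (b.b.0\{a})\{b} ⊢ -a-> q1, -b-> q2
  q1 = (0 + 0 + (0 + 0)) | (b.b.0\{a})\{b} ⊢ ∅
  q2 = 0 | (b.b.0\{a})\{b} ⊢ ∅
Run σ = ⟨ab⟩ on P: start {p0}
  after a @ step 1: {p1, p2}
  after b @ step 2: {p3}
  P completes σ.
Run σ = ⟨ab⟩ on Q: start {q0}
  after a @ step 1: {q1}
  after b @ step 2: no successor for Q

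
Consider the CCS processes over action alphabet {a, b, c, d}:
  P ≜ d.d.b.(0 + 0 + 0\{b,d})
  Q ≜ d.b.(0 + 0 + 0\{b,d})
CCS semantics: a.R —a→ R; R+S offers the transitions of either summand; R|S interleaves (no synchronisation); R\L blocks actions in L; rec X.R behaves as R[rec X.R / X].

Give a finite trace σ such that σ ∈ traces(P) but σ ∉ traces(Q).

Reachable graph of P (4 states):
  s0 = d.d.b.(0 + 0 + 0\{b,d}) ⊢ --d--▸ s1
  s1 = d.b.(0 + 0 + 0\{b,d}) ⊢ --d--▸ s2
  s2 = b.(0 + 0 + 0\{b,d}) ⊢ --b--▸ s3
  s3 = 0 + 0 + 0\{b,d} ⊢ deadlocked
Reachable graph of Q (3 states):
  t0 = d.b.(0 + 0 + 0\{b,d}) ⊢ --d--▸ t1
  t1 = b.(0 + 0 + 0\{b,d}) ⊢ --b--▸ t2
  t2 = 0 + 0 + 0\{b,d} ⊢ deadlocked
Executing dd from P (initial set {s0}):
  [1] d ⇒ {s1}
  [2] d ⇒ {s2}
  ✓ P
Executing dd from Q (initial set {t0}):
  [1] d ⇒ {t1}
  [2] d ⇒ no successor for Q

dd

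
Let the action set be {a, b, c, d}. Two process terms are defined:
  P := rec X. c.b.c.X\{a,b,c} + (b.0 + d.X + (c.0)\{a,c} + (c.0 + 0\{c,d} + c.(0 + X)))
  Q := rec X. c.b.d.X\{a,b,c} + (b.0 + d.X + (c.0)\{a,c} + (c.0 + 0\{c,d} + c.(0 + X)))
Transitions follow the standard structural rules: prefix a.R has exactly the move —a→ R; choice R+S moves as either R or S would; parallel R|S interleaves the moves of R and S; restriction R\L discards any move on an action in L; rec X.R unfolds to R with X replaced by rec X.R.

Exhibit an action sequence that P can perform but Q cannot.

Reachable graph of P (6 states):
  s0 = rec X. c.b.c.X\{a,b,c} + (b.0 + d.X + (c.0)\{a,c} + (c.0 + 0\{c,d} + c.(0 + X))) | -b-> s1, -c-> s1, -c-> s2, -c-> s3, -d-> s0
  s1 = 0 | (no moves)
  s2 = 0 + (rec X. c.b.c.X\{a,b,c} + (b.0 + d.X + (c.0)\{a,c} + (c.0 + 0\{c,d} + c.(0 + X)))) | -b-> s1, -c-> s1, -c-> s2, -c-> s3, -d-> s0
  s3 = b.c.(rec X. c.b.c.X\{a,b,c} + (b.0 + d.X + (c.0)\{a,c} + (c.0 + 0\{c,d} + c.(0 + X))))\{a,b,c} | -b-> s4
  s4 = c.(rec X. c.b.c.X\{a,b,c} + (b.0 + d.X + (c.0)\{a,c} + (c.0 + 0\{c,d} + c.(0 + X))))\{a,b,c} | -c-> s5
  s5 = (rec X. c.b.c.X\{a,b,c} + (b.0 + d.X + (c.0)\{a,c} + (c.0 + 0\{c,d} + c.(0 + X))))\{a,b,c} | -d-> s5
Reachable graph of Q (6 states):
  t0 = rec X. c.b.d.X\{a,b,c} + (b.0 + d.X + (c.0)\{a,c} + (c.0 + 0\{c,d} + c.(0 + X))) | -b-> t1, -c-> t1, -c-> t2, -c-> t3, -d-> t0
  t1 = 0 | (no moves)
  t2 = 0 + (rec X. c.b.d.X\{a,b,c} + (b.0 + d.X + (c.0)\{a,c} + (c.0 + 0\{c,d} + c.(0 + X)))) | -b-> t1, -c-> t1, -c-> t2, -c-> t3, -d-> t0
  t3 = b.d.(rec X. c.b.d.X\{a,b,c} + (b.0 + d.X + (c.0)\{a,c} + (c.0 + 0\{c,d} + c.(0 + X))))\{a,b,c} | -b-> t4
  t4 = d.(rec X. c.b.d.X\{a,b,c} + (b.0 + d.X + (c.0)\{a,c} + (c.0 + 0\{c,d} + c.(0 + X))))\{a,b,c} | -d-> t5
  t5 = (rec X. c.b.d.X\{a,b,c} + (b.0 + d.X + (c.0)\{a,c} + (c.0 + 0\{c,d} + c.(0 + X))))\{a,b,c} | -d-> t5
Executing cbc from P (initial set {s0}):
  after c @ step 1: {s1, s2, s3}
  after b @ step 2: {s1, s4}
  after c @ step 3: {s5}
  ✓ P
Executing cbc from Q (initial set {t0}):
  after c @ step 1: {t1, t2, t3}
  after b @ step 2: {t1, t4}
  after c @ step 3: ∅  — Q cannot continue

cbc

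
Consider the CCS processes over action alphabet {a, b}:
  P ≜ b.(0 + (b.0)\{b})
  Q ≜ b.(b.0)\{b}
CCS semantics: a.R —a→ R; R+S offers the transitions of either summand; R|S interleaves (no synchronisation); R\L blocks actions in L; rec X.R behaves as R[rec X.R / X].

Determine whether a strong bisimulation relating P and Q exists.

YES

LTS(P): 2 reachable states
  p0 = b.(0 + (b.0)\{b}) ⊢ --b--▸ p1
  p1 = 0 + (b.0)\{b} ⊢ deadlocked
LTS(Q): 2 reachable states
  q0 = b.(b.0)\{b} ⊢ --b--▸ q1
  q1 = (b.0)\{b} ⊢ deadlocked
Partition-refinement fixed point:
  B0 = {p0, q0}
  B1 = {p1, q1}
p0 ∈ B0, q0 ∈ B0 → same block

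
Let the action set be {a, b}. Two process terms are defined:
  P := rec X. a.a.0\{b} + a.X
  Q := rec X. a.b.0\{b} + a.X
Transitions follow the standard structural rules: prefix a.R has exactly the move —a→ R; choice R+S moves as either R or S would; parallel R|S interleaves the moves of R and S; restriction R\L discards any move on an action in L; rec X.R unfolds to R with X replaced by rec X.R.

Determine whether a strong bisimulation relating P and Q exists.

P's transition system — 3 states:
  m0 = rec X. a.a.0\{b} + a.X | -a-> m0, -a-> m1
  m1 = a.0\{b} | -a-> m2
  m2 = 0\{b} | ∅
Q's transition system — 3 states:
  n0 = rec X. a.b.0\{b} + a.X | -a-> n0, -a-> n1
  n1 = b.0\{b} | -b-> n2
  n2 = 0\{b} | ∅
Coarsest stable partition (strong bisimilarity classes):
  B0 = {m0}
  B1 = {m1}
  B2 = {m2, n2}
  B3 = {n0}
  B4 = {n1}
m0 ∈ B0, n0 ∈ B3 → different blocks

P ≁ Q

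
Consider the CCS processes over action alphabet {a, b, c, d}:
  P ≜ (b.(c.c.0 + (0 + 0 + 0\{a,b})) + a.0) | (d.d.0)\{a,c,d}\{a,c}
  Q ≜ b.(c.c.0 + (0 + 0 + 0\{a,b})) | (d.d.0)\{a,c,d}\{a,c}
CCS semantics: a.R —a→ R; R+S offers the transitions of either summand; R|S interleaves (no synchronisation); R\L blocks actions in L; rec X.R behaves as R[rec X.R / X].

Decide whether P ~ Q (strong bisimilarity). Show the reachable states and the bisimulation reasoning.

Reachable graph of P (4 states):
  p0 = (b.(c.c.0 + (0 + 0 + 0\{a,b})) + a.0) | (d.d.0)\{a,c,d}\{a,c} ⊢ —a→ p1, —b→ p2
  p1 = 0 | (d.d.0)\{a,c,d}\{a,c} ⊢ ∅
  p2 = (c.c.0 + (0 + 0 + 0\{a,b})) | (d.d.0)\{a,c,d}\{a,c} ⊢ —c→ p3
  p3 = c.0 | (d.d.0)\{a,c,d}\{a,c} ⊢ —c→ p1
Reachable graph of Q (4 states):
  q0 = b.(c.c.0 + (0 + 0 + 0\{a,b})) | (d.d.0)\{a,c,d}\{a,c} ⊢ —b→ q1
  q1 = (c.c.0 + (0 + 0 + 0\{a,b})) | (d.d.0)\{a,c,d}\{a,c} ⊢ —c→ q2
  q2 = c.0 | (d.d.0)\{a,c,d}\{a,c} ⊢ —c→ q3
  q3 = 0 | (d.d.0)\{a,c,d}\{a,c} ⊢ ∅
Bisimilarity quotient blocks:
  B0 = {p0}
  B1 = {p1, q3}
  B2 = {p2, q1}
  B3 = {p3, q2}
  B4 = {q0}
p0 ∈ B0, q0 ∈ B4 → different blocks

P ≁ Q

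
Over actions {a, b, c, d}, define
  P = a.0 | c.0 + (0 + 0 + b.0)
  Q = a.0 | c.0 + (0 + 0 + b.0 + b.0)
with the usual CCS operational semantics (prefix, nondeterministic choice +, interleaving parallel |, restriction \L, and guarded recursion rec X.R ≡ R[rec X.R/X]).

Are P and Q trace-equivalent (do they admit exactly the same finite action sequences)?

P's transition system — 5 states:
  m0 = a.0 | c.0 + (0 + 0 + b.0) | —a→ m1, —b→ m2, —c→ m3
  m1 = 0 | c.0 | —c→ m4
  m2 = 0 | deadlocked
  m3 = a.0 | 0 | —a→ m4
  m4 = 0 | 0 | deadlocked
Q's transition system — 5 states:
  n0 = a.0 | c.0 + (0 + 0 + b.0 + b.0) | —a→ n1, —b→ n2, —c→ n3
  n1 = 0 | c.0 | —c→ n4
  n2 = 0 | deadlocked
  n3 = a.0 | 0 | —a→ n4
  n4 = 0 | 0 | deadlocked
Bisimilarity quotient blocks:
  B0 = {m0, n0}
  B1 = {m2, m4, n2, n4}
  B2 = {m3, n3}
  B3 = {m1, n1}
m0 ∈ B0, n0 ∈ B0 → same block
Bisimilar ⇒ trace-equivalent.

traces(P) = traces(Q)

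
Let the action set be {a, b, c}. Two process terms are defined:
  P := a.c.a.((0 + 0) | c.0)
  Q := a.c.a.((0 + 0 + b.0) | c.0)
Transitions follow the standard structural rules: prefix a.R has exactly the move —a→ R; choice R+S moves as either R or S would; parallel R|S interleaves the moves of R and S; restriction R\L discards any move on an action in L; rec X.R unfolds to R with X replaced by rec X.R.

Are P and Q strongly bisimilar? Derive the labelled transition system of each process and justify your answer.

P's transition system — 5 states:
  s0 = a.c.a.((0 + 0) | c.0) | --a--▸ s1
  s1 = c.a.((0 + 0) | c.0) | --c--▸ s2
  s2 = a.((0 + 0) | c.0) | --a--▸ s3
  s3 = (0 + 0) | c.0 | --c--▸ s4
  s4 = (0 + 0) | 0 | ·
Q's transition system — 7 states:
  t0 = a.c.a.((0 + 0 + b.0) | c.0) | --a--▸ t1
  t1 = c.a.((0 + 0 + b.0) | c.0) | --c--▸ t2
  t2 = a.((0 + 0 + b.0) | c.0) | --a--▸ t3
  t3 = (0 + 0 + b.0) | c.0 | --b--▸ t4, --c--▸ t5
  t4 = 0 | c.0 | --c--▸ t6
  t5 = (0 + 0 + b.0) | 0 | --b--▸ t6
  t6 = 0 | 0 | ·
Coarsest stable partition (strong bisimilarity classes):
  B0 = {s0}
  B1 = {s1}
  B2 = {s2}
  B3 = {s3, t4}
  B4 = {s4, t6}
  B5 = {t0}
  B6 = {t1}
  B7 = {t2}
  B8 = {t3}
  B9 = {t5}
s0 ∈ B0, t0 ∈ B5 → different blocks

P ≁ Q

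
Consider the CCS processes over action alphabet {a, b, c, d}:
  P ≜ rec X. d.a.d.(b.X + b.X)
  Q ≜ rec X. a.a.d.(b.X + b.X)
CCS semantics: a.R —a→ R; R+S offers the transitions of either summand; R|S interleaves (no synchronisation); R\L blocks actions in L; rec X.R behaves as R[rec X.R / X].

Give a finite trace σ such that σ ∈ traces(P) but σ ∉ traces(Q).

P's transition system — 4 states:
  u0 = rec X. d.a.d.(b.X + b.X) | --d--▸ u1
  u1 = a.d.(b.(rec X. d.a.d.(b.X + b.X)) + b.(rec X. d.a.d.(b.X + b.X))) | --a--▸ u2
  u2 = d.(b.(rec X. d.a.d.(b.X + b.X)) + b.(rec X. d.a.d.(b.X + b.X))) | --d--▸ u3
  u3 = b.(rec X. d.a.d.(b.X + b.X)) + b.(rec X. d.a.d.(b.X + b.X)) | --b--▸ u0
Q's transition system — 4 states:
  v0 = rec X. a.a.d.(b.X + b.X) | --a--▸ v1
  v1 = a.d.(b.(rec X. a.a.d.(b.X + b.X)) + b.(rec X. a.a.d.(b.X + b.X))) | --a--▸ v2
  v2 = d.(b.(rec X. a.a.d.(b.X + b.X)) + b.(rec X. a.a.d.(b.X + b.X))) | --d--▸ v3
  v3 = b.(rec X. a.a.d.(b.X + b.X)) + b.(rec X. a.a.d.(b.X + b.X)) | --b--▸ v0
Run σ = ⟨d⟩ on P: start {u0}
  [1] d ⇒ {u1}
  P completes σ.
Run σ = ⟨d⟩ on Q: start {v0}
  [1] d ⇒ no successor for Q

d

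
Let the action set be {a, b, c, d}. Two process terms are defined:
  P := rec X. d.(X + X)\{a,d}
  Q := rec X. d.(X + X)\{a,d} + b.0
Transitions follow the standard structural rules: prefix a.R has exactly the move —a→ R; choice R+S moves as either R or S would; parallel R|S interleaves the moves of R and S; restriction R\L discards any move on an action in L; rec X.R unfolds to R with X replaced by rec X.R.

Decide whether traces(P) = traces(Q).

traces(P) ≠ traces(Q) — witness ⟨b⟩

Reachable graph of P (2 states):
  s0 = rec X. d.(X + X)\{a,d} ⊢ —d→ s1
  s1 = ((rec X. d.(X + X)\{a,d}) + (rec X. d.(X + X)\{a,d}))\{a,d} ⊢ deadlocked
Reachable graph of Q (4 states):
  t0 = rec X. d.(X + X)\{a,d} + b.0 ⊢ —b→ t1, —d→ t2
  t1 = 0 ⊢ deadlocked
  t2 = ((rec X. d.(X + X)\{a,d} + b.0) + (rec X. d.(X + X)\{a,d} + b.0))\{a,d} ⊢ —b→ t3
  t3 = 0\{a,d} ⊢ deadlocked
Run σ = ⟨b⟩ on Q: start {t0}
  [1] b ⇒ {t1}
  ✓ Q
Run σ = ⟨b⟩ on P: start {s0}
  [1] b ⇒ ∅  — P cannot continue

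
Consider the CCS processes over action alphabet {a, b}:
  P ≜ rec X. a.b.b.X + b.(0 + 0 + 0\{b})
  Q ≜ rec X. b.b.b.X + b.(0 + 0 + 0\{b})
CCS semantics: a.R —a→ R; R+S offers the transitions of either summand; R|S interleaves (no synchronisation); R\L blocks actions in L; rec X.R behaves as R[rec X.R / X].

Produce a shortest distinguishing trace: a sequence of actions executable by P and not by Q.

P's transition system — 4 states:
  u0 = rec X. a.b.b.X + b.(0 + 0 + 0\{b}) → —a→ u1, —b→ u2
  u1 = b.b.(rec X. a.b.b.X + b.(0 + 0 + 0\{b})) → —b→ u3
  u2 = 0 + 0 + 0\{b} → deadlocked
  u3 = b.(rec X. a.b.b.X + b.(0 + 0 + 0\{b})) → —b→ u0
Q's transition system — 4 states:
  v0 = rec X. b.b.b.X + b.(0 + 0 + 0\{b}) → —b→ v1, —b→ v2
  v1 = 0 + 0 + 0\{b} → deadlocked
  v2 = b.b.(rec X. b.b.b.X + b.(0 + 0 + 0\{b})) → —b→ v3
  v3 = b.(rec X. b.b.b.X + b.(0 + 0 + 0\{b})) → —b→ v0
Run σ = ⟨a⟩ on P: start {u0}
  [1] a ⇒ {u1}
  ✓ P
Run σ = ⟨a⟩ on Q: start {v0}
  [1] a ⇒ ∅  — Q cannot continue

a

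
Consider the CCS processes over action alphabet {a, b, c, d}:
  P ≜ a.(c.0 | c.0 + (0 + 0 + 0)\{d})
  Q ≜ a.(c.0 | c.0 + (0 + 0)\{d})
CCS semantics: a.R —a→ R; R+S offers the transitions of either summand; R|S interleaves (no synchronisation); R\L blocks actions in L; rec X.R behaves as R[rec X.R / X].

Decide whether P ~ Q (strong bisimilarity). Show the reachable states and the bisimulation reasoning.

P ~ Q

Reachable graph of P (5 states):
  u0 = a.(c.0 | c.0 + (0 + 0 + 0)\{d}) | --a--▸ u1
  u1 = c.0 | c.0 + (0 + 0 + 0)\{d} | --c--▸ u2, --c--▸ u3
  u2 = 0 | c.0 | --c--▸ u4
  u3 = c.0 | 0 | --c--▸ u4
  u4 = 0 | 0 | deadlocked
Reachable graph of Q (5 states):
  v0 = a.(c.0 | c.0 + (0 + 0)\{d}) | --a--▸ v1
  v1 = c.0 | c.0 + (0 + 0)\{d} | --c--▸ v2, --c--▸ v3
  v2 = 0 | c.0 | --c--▸ v4
  v3 = c.0 | 0 | --c--▸ v4
  v4 = 0 | 0 | deadlocked
Partition-refinement fixed point:
  B0 = {u0, v0}
  B1 = {u1, v1}
  B2 = {u2, u3, v2, v3}
  B3 = {u4, v4}
u0 ∈ B0, v0 ∈ B0 → same block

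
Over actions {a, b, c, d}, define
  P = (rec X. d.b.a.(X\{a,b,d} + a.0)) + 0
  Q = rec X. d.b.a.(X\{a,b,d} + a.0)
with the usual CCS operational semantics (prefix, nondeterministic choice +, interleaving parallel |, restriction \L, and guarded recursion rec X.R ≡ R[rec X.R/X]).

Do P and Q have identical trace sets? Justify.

Reachable graph of P (5 states):
  s0 = (rec X. d.b.a.(X\{a,b,d} + a.0)) + 0 :: ··d··> s1
  s1 = b.a.((rec X. d.b.a.(X\{a,b,d} + a.0))\{a,b,d} + a.0) :: ··b··> s2
  s2 = a.((rec X. d.b.a.(X\{a,b,d} + a.0))\{a,b,d} + a.0) :: ··a··> s3
  s3 = (rec X. d.b.a.(X\{a,b,d} + a.0))\{a,b,d} + a.0 :: ··a··> s4
  s4 = 0 :: (no moves)
Reachable graph of Q (5 states):
  t0 = rec X. d.b.a.(X\{a,b,d} + a.0) :: ··d··> t1
  t1 = b.a.((rec X. d.b.a.(X\{a,b,d} + a.0))\{a,b,d} + a.0) :: ··b··> t2
  t2 = a.((rec X. d.b.a.(X\{a,b,d} + a.0))\{a,b,d} + a.0) :: ··a··> t3
  t3 = (rec X. d.b.a.(X\{a,b,d} + a.0))\{a,b,d} + a.0 :: ··a··> t4
  t4 = 0 :: (no moves)
Partition-refinement fixed point:
  B0 = {s0, t0}
  B1 = {s1, t1}
  B2 = {s2, t2}
  B3 = {s3, t3}
  B4 = {s4, t4}
s0 ∈ B0, t0 ∈ B0 → same block
Bisimilar ⇒ trace-equivalent.

trace-equivalent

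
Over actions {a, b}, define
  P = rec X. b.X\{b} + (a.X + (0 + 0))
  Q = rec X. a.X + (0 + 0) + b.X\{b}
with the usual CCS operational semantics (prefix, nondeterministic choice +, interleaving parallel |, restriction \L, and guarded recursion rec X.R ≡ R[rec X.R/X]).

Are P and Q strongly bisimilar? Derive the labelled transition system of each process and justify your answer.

bisimilar

Reachable graph of P (2 states):
  s0 = rec X. b.X\{b} + (a.X + (0 + 0)) ⊢ -a-> s0, -b-> s1
  s1 = (rec X. b.X\{b} + (a.X + (0 + 0)))\{b} ⊢ -a-> s1
Reachable graph of Q (2 states):
  t0 = rec X. a.X + (0 + 0) + b.X\{b} ⊢ -a-> t0, -b-> t1
  t1 = (rec X. a.X + (0 + 0) + b.X\{b})\{b} ⊢ -a-> t1
Coarsest stable partition (strong bisimilarity classes):
  B0 = {s0, t0}
  B1 = {s1, t1}
s0 ∈ B0, t0 ∈ B0 → same block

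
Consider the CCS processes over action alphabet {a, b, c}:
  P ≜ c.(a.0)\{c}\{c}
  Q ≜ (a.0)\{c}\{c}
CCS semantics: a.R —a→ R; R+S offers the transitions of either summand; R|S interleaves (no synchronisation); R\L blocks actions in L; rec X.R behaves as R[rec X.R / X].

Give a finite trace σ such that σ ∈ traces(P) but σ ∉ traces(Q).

c

Reachable graph of P (3 states):
  m0 = c.(a.0)\{c}\{c} ⊢ ··c··> m1
  m1 = (a.0)\{c}\{c} ⊢ ··a··> m2
  m2 = 0\{c}\{c} ⊢ ·
Reachable graph of Q (2 states):
  n0 = (a.0)\{c}\{c} ⊢ ··a··> n1
  n1 = 0\{c}\{c} ⊢ ·
Trace ⟨c⟩ through P, begin at {m0}:
  after c @ step 1: {m1}
  ✓ P
Trace ⟨c⟩ through Q, begin at {n0}:
  after c @ step 1: ∅  — Q cannot continue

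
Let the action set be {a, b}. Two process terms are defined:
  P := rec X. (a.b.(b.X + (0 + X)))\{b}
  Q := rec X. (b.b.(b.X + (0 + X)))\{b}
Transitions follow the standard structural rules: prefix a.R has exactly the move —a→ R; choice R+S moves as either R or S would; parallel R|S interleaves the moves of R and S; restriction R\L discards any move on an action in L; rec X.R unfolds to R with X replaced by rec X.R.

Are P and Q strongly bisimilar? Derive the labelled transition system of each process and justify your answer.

P's transition system — 2 states:
  m0 = rec X. (a.b.(b.X + (0 + X)))\{b} → =a=> m1
  m1 = (b.(b.(rec X. (a.b.(b.X + (0 + X)))\{b}) + (0 + (rec X. (a.b.(b.X + (0 + X)))\{b}))))\{b} → (no moves)
Q's transition system — 1 states:
  n0 = rec X. (b.b.(b.X + (0 + X)))\{b} → (no moves)
Bisimilarity quotient blocks:
  B0 = {m0}
  B1 = {m1, n0}
m0 ∈ B0, n0 ∈ B1 → different blocks

P ≁ Q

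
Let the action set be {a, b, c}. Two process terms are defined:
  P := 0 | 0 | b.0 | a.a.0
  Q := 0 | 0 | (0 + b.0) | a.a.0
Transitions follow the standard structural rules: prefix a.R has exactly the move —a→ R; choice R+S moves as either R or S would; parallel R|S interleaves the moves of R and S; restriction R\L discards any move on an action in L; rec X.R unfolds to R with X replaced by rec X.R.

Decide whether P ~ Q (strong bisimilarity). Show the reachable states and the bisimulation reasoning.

LTS(P): 6 reachable states
  m0 = 0 | 0 | b.0 | a.a.0 ⊢ -a-> m1, -b-> m2
  m1 = 0 | 0 | b.0 | a.0 ⊢ -a-> m3, -b-> m4
  m2 = 0 | 0 | 0 | a.a.0 ⊢ -a-> m4
  m3 = 0 | 0 | b.0 | 0 ⊢ -b-> m5
  m4 = 0 | 0 | 0 | a.0 ⊢ -a-> m5
  m5 = 0 | 0 | 0 | 0 ⊢ deadlocked
LTS(Q): 6 reachable states
  n0 = 0 | 0 | (0 + b.0) | a.a.0 ⊢ -a-> n1, -b-> n2
  n1 = 0 | 0 | (0 + b.0) | a.0 ⊢ -a-> n3, -b-> n4
  n2 = 0 | 0 | 0 | a.a.0 ⊢ -a-> n4
  n3 = 0 | 0 | (0 + b.0) | 0 ⊢ -b-> n5
  n4 = 0 | 0 | 0 | a.0 ⊢ -a-> n5
  n5 = 0 | 0 | 0 | 0 ⊢ deadlocked
Coarsest stable partition (strong bisimilarity classes):
  B0 = {m0, n0}
  B1 = {m2, n2}
  B2 = {m4, n4}
  B3 = {m5, n5}
  B4 = {m1, n1}
  B5 = {m3, n3}
m0 ∈ B0, n0 ∈ B0 → same block

P ~ Q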